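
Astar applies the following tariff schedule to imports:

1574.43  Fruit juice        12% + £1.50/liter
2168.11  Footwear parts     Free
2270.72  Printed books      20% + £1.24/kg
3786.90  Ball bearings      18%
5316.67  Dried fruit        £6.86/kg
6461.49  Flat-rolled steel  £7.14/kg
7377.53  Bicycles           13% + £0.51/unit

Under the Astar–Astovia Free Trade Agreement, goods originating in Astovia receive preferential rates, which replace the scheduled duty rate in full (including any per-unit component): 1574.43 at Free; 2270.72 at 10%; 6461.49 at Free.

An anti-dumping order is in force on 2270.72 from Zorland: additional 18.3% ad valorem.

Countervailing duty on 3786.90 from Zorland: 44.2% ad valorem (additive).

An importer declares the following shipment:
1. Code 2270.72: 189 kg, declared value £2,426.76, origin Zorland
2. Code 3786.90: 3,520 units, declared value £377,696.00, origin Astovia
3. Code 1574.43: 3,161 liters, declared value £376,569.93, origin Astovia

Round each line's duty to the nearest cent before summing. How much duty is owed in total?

£69,149.09

Line 1 (2270.72, Zorland, 189 kg, £2,426.76):
Base rate for 2270.72 is 20% + £1.24/kg.
2270.72 has an FTA preferential rate, but origin Zorland is not Astovia; base rate stands.
Additional duty on 2270.72 from Zorland: +18.3%. Applied ad valorem rate: 20% + 18.3% = 38.3%.
Duty = £2,426.76 × 38.3% + 189 × £1.24 = £1,163.81.
Line 2 (3786.90, Astovia, 3,520 units, £377,696.00):
Base rate for 3786.90 is 18%.
Origin Astovia is the FTA partner but 3786.90 is not on the preference list; base rate stands.
The additional-duty order on 3786.90 targets Zorland, not Astovia; it does not apply.
Duty = £377,696.00 × 18% = £67,985.28.
Line 3 (1574.43, Astovia, 3,161 liters, £376,569.93):
Base rate for 1574.43 is 12% + £1.50/liter.
Origin Astovia qualifies under the Astar–Astovia agreement and 1574.43 is covered: preferential rate Free applies instead.
Duty = £376,569.93 × 0% = £0.00.
Total = £1,163.81 + £67,985.28 + £0.00 = £69,149.09.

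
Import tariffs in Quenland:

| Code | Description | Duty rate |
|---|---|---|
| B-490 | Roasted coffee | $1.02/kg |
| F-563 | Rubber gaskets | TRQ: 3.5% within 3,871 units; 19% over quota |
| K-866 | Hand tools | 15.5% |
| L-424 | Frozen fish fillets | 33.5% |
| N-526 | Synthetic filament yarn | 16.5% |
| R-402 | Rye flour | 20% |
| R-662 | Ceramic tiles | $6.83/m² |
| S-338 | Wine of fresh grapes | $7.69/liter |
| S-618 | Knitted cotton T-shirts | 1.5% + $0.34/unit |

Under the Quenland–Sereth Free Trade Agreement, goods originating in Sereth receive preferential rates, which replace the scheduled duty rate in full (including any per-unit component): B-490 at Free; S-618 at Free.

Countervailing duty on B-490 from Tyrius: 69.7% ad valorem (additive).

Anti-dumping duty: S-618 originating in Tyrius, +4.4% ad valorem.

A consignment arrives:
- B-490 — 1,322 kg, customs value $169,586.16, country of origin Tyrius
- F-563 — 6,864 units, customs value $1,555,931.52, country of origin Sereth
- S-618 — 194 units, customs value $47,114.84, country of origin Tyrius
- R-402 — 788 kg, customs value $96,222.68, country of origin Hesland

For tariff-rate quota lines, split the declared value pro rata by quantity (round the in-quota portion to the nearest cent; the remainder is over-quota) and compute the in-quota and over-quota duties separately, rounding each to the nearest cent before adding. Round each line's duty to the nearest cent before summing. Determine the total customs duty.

$301,258.13

Line 1 (B-490, Tyrius, 1,322 kg, $169,586.16):
Base rate for B-490 is $1.02/kg.
B-490 has an FTA preferential rate, but origin Tyrius is not Sereth; base rate stands.
Additional duty on B-490 from Tyrius: +69.7% ad valorem. Applied ad valorem rate = 69.7%.
Duty = $169,586.16 × 69.7% + 1,322 × $1.02 = $119,549.99.
Line 2 (F-563, Sereth, 6,864 units, $1,555,931.52):
Code F-563 is under a tariff-rate quota (threshold 3,871 units). In-quota: 3,871 units at 3.5%; over-quota: 2,993 units at 19%.
Pro-rata value split: in-quota = $1,555,931.52 × 3,871/6,864 = $877,478.28; over-quota = $1,555,931.52 − $877,478.28 = $678,453.24.
In-quota duty = $877,478.28 × 3.5% = $30,711.74. Over-quota duty = $678,453.24 × 19% = $128,906.12.
Line duty = $30,711.74 + $128,906.12 = $159,617.86.
Line 3 (S-618, Tyrius, 194 units, $47,114.84):
Base rate for S-618 is 1.5% + $0.34/unit.
S-618 has an FTA preferential rate, but origin Tyrius is not Sereth; base rate stands.
Additional duty on S-618 from Tyrius: +4.4%. Applied ad valorem rate: 1.5% + 4.4% = 5.9%.
Duty = $47,114.84 × 5.9% + 194 × $0.34 = $2,845.74.
Line 4 (R-402, Hesland, 788 kg, $96,222.68):
Base rate for R-402 is 20%.
Duty = $96,222.68 × 20% = $19,244.54.
Total = $119,549.99 + $159,617.86 + $2,845.74 + $19,244.54 = $301,258.13.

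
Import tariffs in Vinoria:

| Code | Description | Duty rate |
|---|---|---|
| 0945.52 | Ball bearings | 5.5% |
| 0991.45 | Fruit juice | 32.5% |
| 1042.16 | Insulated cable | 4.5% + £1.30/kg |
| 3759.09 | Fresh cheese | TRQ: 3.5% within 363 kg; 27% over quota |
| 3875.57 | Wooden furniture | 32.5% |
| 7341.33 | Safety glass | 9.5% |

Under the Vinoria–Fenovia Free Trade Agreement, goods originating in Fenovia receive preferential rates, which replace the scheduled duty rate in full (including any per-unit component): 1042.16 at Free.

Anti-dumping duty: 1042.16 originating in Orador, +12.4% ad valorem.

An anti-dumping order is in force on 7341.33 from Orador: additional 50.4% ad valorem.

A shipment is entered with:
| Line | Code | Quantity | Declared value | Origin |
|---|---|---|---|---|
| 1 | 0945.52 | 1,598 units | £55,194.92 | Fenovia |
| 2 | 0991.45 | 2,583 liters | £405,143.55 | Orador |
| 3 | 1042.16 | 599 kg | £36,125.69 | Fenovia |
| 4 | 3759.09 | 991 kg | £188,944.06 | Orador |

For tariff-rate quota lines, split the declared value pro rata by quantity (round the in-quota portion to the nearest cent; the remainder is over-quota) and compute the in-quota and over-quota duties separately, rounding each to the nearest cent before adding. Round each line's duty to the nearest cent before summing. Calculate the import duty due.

Line 1 (0945.52, Fenovia, 1,598 units, £55,194.92):
Base rate for 0945.52 is 5.5%.
Origin Fenovia is the FTA partner but 0945.52 is not on the preference list; base rate stands.
Duty = £55,194.92 × 5.5% = £3,035.72.
Line 2 (0991.45, Orador, 2,583 liters, £405,143.55):
Base rate for 0991.45 is 32.5%.
Duty = £405,143.55 × 32.5% = £131,671.65.
Line 3 (1042.16, Fenovia, 599 kg, £36,125.69):
Base rate for 1042.16 is 4.5% + £1.30/kg.
Origin Fenovia qualifies under the Vinoria–Fenovia agreement and 1042.16 is covered: preferential rate Free applies instead.
The additional-duty order on 1042.16 targets Orador, not Fenovia; it does not apply.
Duty = £36,125.69 × 0% = £0.00.
Line 4 (3759.09, Orador, 991 kg, £188,944.06):
Code 3759.09 is under a tariff-rate quota (threshold 363 kg). In-quota: 363 kg at 3.5%; over-quota: 628 kg at 27%.
Pro-rata value split: in-quota = £188,944.06 × 363/991 = £69,209.58; over-quota = £188,944.06 − £69,209.58 = £119,734.48.
In-quota duty = £69,209.58 × 3.5% = £2,422.34. Over-quota duty = £119,734.48 × 27% = £32,328.31.
Line duty = £2,422.34 + £32,328.31 = £34,750.65.
Total = £3,035.72 + £131,671.65 + £0.00 + £34,750.65 = £169,458.02.

£169,458.02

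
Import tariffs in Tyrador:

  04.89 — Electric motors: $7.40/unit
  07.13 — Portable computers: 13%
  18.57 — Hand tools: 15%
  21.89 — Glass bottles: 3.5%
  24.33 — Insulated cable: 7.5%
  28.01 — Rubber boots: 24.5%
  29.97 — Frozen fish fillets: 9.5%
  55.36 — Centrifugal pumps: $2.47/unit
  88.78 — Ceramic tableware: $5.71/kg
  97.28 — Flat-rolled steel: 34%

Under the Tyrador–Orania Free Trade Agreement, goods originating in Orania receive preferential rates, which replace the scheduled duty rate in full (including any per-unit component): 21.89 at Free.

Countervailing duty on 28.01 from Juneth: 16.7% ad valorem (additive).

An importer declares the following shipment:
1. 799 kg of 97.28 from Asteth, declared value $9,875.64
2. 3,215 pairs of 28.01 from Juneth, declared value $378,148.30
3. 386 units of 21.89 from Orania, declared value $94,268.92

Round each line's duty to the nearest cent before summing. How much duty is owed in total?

Line 1 (97.28, Asteth, 799 kg, $9,875.64):
Base rate for 97.28 is 34%.
Duty = $9,875.64 × 34% = $3,357.72.
Line 2 (28.01, Juneth, 3,215 pairs, $378,148.30):
Base rate for 28.01 is 24.5%.
Additional duty on 28.01 from Juneth: +16.7%. Applied ad valorem rate: 24.5% + 16.7% = 41.2%.
Duty = $378,148.30 × 41.2% = $155,797.10.
Line 3 (21.89, Orania, 386 units, $94,268.92):
Base rate for 21.89 is 3.5%.
Origin Orania qualifies under the Tyrador–Orania agreement and 21.89 is covered: preferential rate Free applies instead.
Duty = $94,268.92 × 0% = $0.00.
Total = $3,357.72 + $155,797.10 + $0.00 = $159,154.82.

$159,154.82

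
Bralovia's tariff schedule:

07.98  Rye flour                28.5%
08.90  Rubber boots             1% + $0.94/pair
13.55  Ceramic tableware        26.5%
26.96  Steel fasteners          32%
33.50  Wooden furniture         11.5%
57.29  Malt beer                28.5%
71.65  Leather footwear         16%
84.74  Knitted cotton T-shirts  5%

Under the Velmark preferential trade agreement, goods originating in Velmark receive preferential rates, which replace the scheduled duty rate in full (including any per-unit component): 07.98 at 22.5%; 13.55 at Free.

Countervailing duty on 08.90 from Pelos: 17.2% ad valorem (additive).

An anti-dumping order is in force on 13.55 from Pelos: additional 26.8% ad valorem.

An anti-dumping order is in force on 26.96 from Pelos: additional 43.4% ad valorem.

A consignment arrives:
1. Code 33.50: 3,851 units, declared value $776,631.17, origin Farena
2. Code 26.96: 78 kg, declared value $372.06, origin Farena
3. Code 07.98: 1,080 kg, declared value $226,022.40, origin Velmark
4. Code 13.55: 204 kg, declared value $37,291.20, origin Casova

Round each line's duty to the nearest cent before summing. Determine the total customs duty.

$150,168.85

Line 1 (33.50, Farena, 3,851 units, $776,631.17):
Base rate for 33.50 is 11.5%.
Duty = $776,631.17 × 11.5% = $89,312.58.
Line 2 (26.96, Farena, 78 kg, $372.06):
Base rate for 26.96 is 32%.
The additional-duty order on 26.96 targets Pelos, not Farena; it does not apply.
Duty = $372.06 × 32% = $119.06.
Line 3 (07.98, Velmark, 1,080 kg, $226,022.40):
Base rate for 07.98 is 28.5%.
Origin Velmark qualifies under the Bralovia–Velmark agreement and 07.98 is covered: preferential rate 22.5% applies instead.
Duty = $226,022.40 × 22.5% = $50,855.04.
Line 4 (13.55, Casova, 204 kg, $37,291.20):
Base rate for 13.55 is 26.5%.
13.55 has an FTA preferential rate, but origin Casova is not Velmark; base rate stands.
The additional-duty order on 13.55 targets Pelos, not Casova; it does not apply.
Duty = $37,291.20 × 26.5% = $9,882.17.
Total = $89,312.58 + $119.06 + $50,855.04 + $9,882.17 = $150,168.85.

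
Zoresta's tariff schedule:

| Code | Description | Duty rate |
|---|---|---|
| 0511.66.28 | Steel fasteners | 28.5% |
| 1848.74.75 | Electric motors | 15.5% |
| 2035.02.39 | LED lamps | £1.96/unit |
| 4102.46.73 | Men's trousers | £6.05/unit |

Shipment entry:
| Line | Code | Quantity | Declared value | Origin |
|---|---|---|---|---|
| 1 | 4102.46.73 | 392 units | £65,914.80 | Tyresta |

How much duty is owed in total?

Line 1 (4102.46.73, Tyresta, 392 units, £65,914.80):
Base rate for 4102.46.73 is £6.05/unit.
Duty = 392 × £6.05 = £2,371.60.

£2,371.60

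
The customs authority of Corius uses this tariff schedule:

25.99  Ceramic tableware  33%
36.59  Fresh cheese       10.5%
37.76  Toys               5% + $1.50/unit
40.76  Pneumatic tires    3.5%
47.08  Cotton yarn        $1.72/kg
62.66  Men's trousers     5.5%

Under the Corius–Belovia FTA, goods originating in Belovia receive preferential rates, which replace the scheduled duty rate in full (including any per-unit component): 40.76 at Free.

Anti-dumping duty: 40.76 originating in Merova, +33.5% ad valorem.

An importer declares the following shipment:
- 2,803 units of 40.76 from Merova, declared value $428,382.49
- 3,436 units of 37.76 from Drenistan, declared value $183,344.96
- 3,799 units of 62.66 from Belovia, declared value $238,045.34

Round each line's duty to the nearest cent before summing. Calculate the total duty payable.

Line 1 (40.76, Merova, 2,803 units, $428,382.49):
Base rate for 40.76 is 3.5%.
40.76 has an FTA preferential rate, but origin Merova is not Belovia; base rate stands.
Additional duty on 40.76 from Merova: +33.5%. Applied ad valorem rate: 3.5% + 33.5% = 37%.
Duty = $428,382.49 × 37% = $158,501.52.
Line 2 (37.76, Drenistan, 3,436 units, $183,344.96):
Base rate for 37.76 is 5% + $1.50/unit.
Duty = $183,344.96 × 5% + 3,436 × $1.50 = $14,321.25.
Line 3 (62.66, Belovia, 3,799 units, $238,045.34):
Base rate for 62.66 is 5.5%.
Origin Belovia is the FTA partner but 62.66 is not on the preference list; base rate stands.
Duty = $238,045.34 × 5.5% = $13,092.49.
Total = $158,501.52 + $14,321.25 + $13,092.49 = $185,915.26.

$185,915.26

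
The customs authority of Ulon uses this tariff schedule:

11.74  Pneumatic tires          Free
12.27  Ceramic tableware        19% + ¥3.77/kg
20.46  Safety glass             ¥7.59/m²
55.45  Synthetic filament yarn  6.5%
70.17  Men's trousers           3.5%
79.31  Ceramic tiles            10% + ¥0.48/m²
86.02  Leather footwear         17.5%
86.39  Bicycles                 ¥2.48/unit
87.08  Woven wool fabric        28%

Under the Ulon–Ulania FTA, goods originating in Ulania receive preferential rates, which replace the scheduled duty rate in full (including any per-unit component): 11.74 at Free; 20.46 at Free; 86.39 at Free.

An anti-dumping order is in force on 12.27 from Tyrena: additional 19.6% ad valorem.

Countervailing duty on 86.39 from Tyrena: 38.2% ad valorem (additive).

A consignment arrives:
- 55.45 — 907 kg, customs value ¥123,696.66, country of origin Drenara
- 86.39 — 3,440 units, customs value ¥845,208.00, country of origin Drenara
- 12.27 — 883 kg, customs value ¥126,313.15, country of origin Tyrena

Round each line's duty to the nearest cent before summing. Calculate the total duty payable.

¥68,657.27

Line 1 (55.45, Drenara, 907 kg, ¥123,696.66):
Base rate for 55.45 is 6.5%.
Duty = ¥123,696.66 × 6.5% = ¥8,040.28.
Line 2 (86.39, Drenara, 3,440 units, ¥845,208.00):
Base rate for 86.39 is ¥2.48/unit.
86.39 has an FTA preferential rate, but origin Drenara is not Ulania; base rate stands.
The additional-duty order on 86.39 targets Tyrena, not Drenara; it does not apply.
Duty = 3,440 × ¥2.48 = ¥8,531.20.
Line 3 (12.27, Tyrena, 883 kg, ¥126,313.15):
Base rate for 12.27 is 19% + ¥3.77/kg.
Additional duty on 12.27 from Tyrena: +19.6%. Applied ad valorem rate: 19% + 19.6% = 38.6%.
Duty = ¥126,313.15 × 38.6% + 883 × ¥3.77 = ¥52,085.79.
Total = ¥8,040.28 + ¥8,531.20 + ¥52,085.79 = ¥68,657.27.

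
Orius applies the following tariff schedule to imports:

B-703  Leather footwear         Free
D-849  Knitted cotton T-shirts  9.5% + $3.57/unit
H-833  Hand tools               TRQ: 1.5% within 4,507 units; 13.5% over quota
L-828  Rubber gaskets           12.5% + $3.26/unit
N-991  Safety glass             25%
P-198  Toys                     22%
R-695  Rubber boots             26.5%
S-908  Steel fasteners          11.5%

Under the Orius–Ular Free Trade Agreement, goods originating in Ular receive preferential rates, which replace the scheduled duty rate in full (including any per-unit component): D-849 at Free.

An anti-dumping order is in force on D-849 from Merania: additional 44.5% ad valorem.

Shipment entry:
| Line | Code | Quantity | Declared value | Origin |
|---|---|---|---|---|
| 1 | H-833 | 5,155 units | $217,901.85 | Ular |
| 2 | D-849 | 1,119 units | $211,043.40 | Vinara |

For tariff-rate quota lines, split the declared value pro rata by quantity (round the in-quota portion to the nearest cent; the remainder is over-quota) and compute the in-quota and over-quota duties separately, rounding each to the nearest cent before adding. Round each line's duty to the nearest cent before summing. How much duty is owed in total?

$30,599.39

Line 1 (H-833, Ular, 5,155 units, $217,901.85):
Code H-833 is under a tariff-rate quota (threshold 4,507 units). In-quota: 4,507 units at 1.5%; over-quota: 648 units at 13.5%.
Pro-rata value split: in-quota = $217,901.85 × 4,507/5,155 = $190,510.89; over-quota = $217,901.85 − $190,510.89 = $27,390.96.
In-quota duty = $190,510.89 × 1.5% = $2,857.66. Over-quota duty = $27,390.96 × 13.5% = $3,697.78.
Line duty = $2,857.66 + $3,697.78 = $6,555.44.
Line 2 (D-849, Vinara, 1,119 units, $211,043.40):
Base rate for D-849 is 9.5% + $3.57/unit.
D-849 has an FTA preferential rate, but origin Vinara is not Ular; base rate stands.
The additional-duty order on D-849 targets Merania, not Vinara; it does not apply.
Duty = $211,043.40 × 9.5% + 1,119 × $3.57 = $24,043.95.
Total = $6,555.44 + $24,043.95 = $30,599.39.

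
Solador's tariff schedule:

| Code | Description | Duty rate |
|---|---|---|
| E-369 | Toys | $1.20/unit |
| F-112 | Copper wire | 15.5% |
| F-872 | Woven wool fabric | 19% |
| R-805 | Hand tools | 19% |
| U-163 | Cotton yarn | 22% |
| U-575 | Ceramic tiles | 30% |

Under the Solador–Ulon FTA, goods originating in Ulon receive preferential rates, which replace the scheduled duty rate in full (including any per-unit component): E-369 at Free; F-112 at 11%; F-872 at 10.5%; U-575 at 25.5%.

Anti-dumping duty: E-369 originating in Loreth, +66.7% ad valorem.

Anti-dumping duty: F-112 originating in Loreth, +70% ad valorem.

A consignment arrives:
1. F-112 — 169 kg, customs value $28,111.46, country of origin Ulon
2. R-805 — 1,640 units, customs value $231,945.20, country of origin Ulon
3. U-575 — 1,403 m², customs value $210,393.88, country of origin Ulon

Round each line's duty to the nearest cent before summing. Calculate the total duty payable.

Line 1 (F-112, Ulon, 169 kg, $28,111.46):
Base rate for F-112 is 15.5%.
Origin Ulon qualifies under the Solador–Ulon agreement and F-112 is covered: preferential rate 11% applies instead.
The additional-duty order on F-112 targets Loreth, not Ulon; it does not apply.
Duty = $28,111.46 × 11% = $3,092.26.
Line 2 (R-805, Ulon, 1,640 units, $231,945.20):
Base rate for R-805 is 19%.
Origin Ulon is the FTA partner but R-805 is not on the preference list; base rate stands.
Duty = $231,945.20 × 19% = $44,069.59.
Line 3 (U-575, Ulon, 1,403 m², $210,393.88):
Base rate for U-575 is 30%.
Origin Ulon qualifies under the Solador–Ulon agreement and U-575 is covered: preferential rate 25.5% applies instead.
Duty = $210,393.88 × 25.5% = $53,650.44.
Total = $3,092.26 + $44,069.59 + $53,650.44 = $100,812.29.

$100,812.29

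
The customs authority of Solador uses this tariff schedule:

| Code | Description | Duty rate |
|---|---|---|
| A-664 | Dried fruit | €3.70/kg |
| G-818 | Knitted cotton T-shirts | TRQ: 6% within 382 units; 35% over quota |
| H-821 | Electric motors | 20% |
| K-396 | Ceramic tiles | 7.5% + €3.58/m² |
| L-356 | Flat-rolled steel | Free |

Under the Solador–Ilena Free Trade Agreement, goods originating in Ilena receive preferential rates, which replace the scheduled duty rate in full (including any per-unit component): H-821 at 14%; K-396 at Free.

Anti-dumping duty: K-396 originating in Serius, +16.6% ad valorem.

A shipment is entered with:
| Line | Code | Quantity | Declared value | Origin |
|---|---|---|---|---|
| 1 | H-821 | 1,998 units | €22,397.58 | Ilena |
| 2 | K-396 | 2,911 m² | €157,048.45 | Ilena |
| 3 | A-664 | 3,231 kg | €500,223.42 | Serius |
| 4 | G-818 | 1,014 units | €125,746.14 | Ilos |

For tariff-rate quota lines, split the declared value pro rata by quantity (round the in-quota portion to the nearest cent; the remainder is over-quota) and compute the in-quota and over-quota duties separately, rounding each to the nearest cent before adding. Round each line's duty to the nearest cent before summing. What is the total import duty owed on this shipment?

€45,363.68

Line 1 (H-821, Ilena, 1,998 units, €22,397.58):
Base rate for H-821 is 20%.
Origin Ilena qualifies under the Solador–Ilena agreement and H-821 is covered: preferential rate 14% applies instead.
Duty = €22,397.58 × 14% = €3,135.66.
Line 2 (K-396, Ilena, 2,911 m², €157,048.45):
Base rate for K-396 is 7.5% + €3.58/m².
Origin Ilena qualifies under the Solador–Ilena agreement and K-396 is covered: preferential rate Free applies instead.
The additional-duty order on K-396 targets Serius, not Ilena; it does not apply.
Duty = €157,048.45 × 0% = €0.00.
Line 3 (A-664, Serius, 3,231 kg, €500,223.42):
Base rate for A-664 is €3.70/kg.
Duty = 3,231 × €3.70 = €11,954.70.
Line 4 (G-818, Ilos, 1,014 units, €125,746.14):
Code G-818 is under a tariff-rate quota (threshold 382 units). In-quota: 382 units at 6%; over-quota: 632 units at 35%.
Pro-rata value split: in-quota = €125,746.14 × 382/1,014 = €47,371.82; over-quota = €125,746.14 − €47,371.82 = €78,374.32.
In-quota duty = €47,371.82 × 6% = €2,842.31. Over-quota duty = €78,374.32 × 35% = €27,431.01.
Line duty = €2,842.31 + €27,431.01 = €30,273.32.
Total = €3,135.66 + €0.00 + €11,954.70 + €30,273.32 = €45,363.68.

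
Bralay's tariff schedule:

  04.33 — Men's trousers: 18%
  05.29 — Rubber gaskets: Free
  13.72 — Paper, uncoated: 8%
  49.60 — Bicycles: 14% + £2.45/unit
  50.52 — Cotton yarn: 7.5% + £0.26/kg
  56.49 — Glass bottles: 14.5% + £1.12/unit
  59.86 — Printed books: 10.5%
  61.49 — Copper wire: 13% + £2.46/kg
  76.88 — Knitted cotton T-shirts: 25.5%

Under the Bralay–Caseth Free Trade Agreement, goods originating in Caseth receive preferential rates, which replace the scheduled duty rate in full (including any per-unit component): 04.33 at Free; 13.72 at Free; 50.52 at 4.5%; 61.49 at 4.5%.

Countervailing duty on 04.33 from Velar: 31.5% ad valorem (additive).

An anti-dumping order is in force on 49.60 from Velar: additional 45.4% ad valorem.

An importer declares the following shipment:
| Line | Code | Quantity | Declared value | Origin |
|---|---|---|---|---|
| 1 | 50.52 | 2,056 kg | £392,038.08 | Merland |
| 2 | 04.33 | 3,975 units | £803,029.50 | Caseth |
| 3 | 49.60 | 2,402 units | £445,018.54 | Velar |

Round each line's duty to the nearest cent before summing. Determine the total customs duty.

£300,163.33

Line 1 (50.52, Merland, 2,056 kg, £392,038.08):
Base rate for 50.52 is 7.5% + £0.26/kg.
50.52 has an FTA preferential rate, but origin Merland is not Caseth; base rate stands.
Duty = £392,038.08 × 7.5% + 2,056 × £0.26 = £29,937.42.
Line 2 (04.33, Caseth, 3,975 units, £803,029.50):
Base rate for 04.33 is 18%.
Origin Caseth qualifies under the Bralay–Caseth agreement and 04.33 is covered: preferential rate Free applies instead.
The additional-duty order on 04.33 targets Velar, not Caseth; it does not apply.
Duty = £803,029.50 × 0% = £0.00.
Line 3 (49.60, Velar, 2,402 units, £445,018.54):
Base rate for 49.60 is 14% + £2.45/unit.
Additional duty on 49.60 from Velar: +45.4%. Applied ad valorem rate: 14% + 45.4% = 59.4%.
Duty = £445,018.54 × 59.4% + 2,402 × £2.45 = £270,225.91.
Total = £29,937.42 + £0.00 + £270,225.91 = £300,163.33.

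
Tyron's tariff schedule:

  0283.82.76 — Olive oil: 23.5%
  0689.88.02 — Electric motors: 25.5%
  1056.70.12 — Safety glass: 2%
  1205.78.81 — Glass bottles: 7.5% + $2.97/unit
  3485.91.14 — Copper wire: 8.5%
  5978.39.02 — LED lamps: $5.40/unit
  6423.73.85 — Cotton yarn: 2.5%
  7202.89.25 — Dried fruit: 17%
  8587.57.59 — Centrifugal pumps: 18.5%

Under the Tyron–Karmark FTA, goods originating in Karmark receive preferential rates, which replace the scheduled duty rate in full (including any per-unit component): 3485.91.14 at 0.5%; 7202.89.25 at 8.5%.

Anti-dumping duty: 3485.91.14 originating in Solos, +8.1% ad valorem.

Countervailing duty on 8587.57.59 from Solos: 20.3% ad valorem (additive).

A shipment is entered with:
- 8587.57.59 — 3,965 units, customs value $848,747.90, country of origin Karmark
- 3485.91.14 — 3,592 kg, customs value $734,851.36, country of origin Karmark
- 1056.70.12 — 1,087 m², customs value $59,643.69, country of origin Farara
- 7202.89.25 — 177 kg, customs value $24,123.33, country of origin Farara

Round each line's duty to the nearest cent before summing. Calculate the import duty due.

Line 1 (8587.57.59, Karmark, 3,965 units, $848,747.90):
Base rate for 8587.57.59 is 18.5%.
Origin Karmark is the FTA partner but 8587.57.59 is not on the preference list; base rate stands.
The additional-duty order on 8587.57.59 targets Solos, not Karmark; it does not apply.
Duty = $848,747.90 × 18.5% = $157,018.36.
Line 2 (3485.91.14, Karmark, 3,592 kg, $734,851.36):
Base rate for 3485.91.14 is 8.5%.
Origin Karmark qualifies under the Tyron–Karmark agreement and 3485.91.14 is covered: preferential rate 0.5% applies instead.
The additional-duty order on 3485.91.14 targets Solos, not Karmark; it does not apply.
Duty = $734,851.36 × 0.5% = $3,674.26.
Line 3 (1056.70.12, Farara, 1,087 m², $59,643.69):
Base rate for 1056.70.12 is 2%.
Duty = $59,643.69 × 2% = $1,192.87.
Line 4 (7202.89.25, Farara, 177 kg, $24,123.33):
Base rate for 7202.89.25 is 17%.
7202.89.25 has an FTA preferential rate, but origin Farara is not Karmark; base rate stands.
Duty = $24,123.33 × 17% = $4,100.97.
Total = $157,018.36 + $3,674.26 + $1,192.87 + $4,100.97 = $165,986.46.

$165,986.46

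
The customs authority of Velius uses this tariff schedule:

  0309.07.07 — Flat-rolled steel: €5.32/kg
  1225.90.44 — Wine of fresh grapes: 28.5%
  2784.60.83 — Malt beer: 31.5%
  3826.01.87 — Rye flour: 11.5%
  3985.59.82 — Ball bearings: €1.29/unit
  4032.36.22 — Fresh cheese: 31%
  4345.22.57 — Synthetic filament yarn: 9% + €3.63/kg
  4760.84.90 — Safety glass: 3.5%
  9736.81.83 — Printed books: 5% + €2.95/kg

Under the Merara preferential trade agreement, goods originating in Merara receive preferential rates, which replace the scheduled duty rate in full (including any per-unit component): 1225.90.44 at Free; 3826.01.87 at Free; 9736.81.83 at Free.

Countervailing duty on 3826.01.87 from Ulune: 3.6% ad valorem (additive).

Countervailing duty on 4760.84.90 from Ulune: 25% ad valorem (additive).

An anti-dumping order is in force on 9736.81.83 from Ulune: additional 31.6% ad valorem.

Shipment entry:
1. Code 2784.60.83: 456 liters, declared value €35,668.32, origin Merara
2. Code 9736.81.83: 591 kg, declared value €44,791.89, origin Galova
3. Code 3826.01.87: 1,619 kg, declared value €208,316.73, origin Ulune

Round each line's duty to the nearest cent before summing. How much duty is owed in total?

Line 1 (2784.60.83, Merara, 456 liters, €35,668.32):
Base rate for 2784.60.83 is 31.5%.
Origin Merara is the FTA partner but 2784.60.83 is not on the preference list; base rate stands.
Duty = €35,668.32 × 31.5% = €11,235.52.
Line 2 (9736.81.83, Galova, 591 kg, €44,791.89):
Base rate for 9736.81.83 is 5% + €2.95/kg.
9736.81.83 has an FTA preferential rate, but origin Galova is not Merara; base rate stands.
The additional-duty order on 9736.81.83 targets Ulune, not Galova; it does not apply.
Duty = €44,791.89 × 5% + 591 × €2.95 = €3,983.04.
Line 3 (3826.01.87, Ulune, 1,619 kg, €208,316.73):
Base rate for 3826.01.87 is 11.5%.
3826.01.87 has an FTA preferential rate, but origin Ulune is not Merara; base rate stands.
Additional duty on 3826.01.87 from Ulune: +3.6%. Applied ad valorem rate: 11.5% + 3.6% = 15.1%.
Duty = €208,316.73 × 15.1% = €31,455.83.
Total = €11,235.52 + €3,983.04 + €31,455.83 = €46,674.39.

€46,674.39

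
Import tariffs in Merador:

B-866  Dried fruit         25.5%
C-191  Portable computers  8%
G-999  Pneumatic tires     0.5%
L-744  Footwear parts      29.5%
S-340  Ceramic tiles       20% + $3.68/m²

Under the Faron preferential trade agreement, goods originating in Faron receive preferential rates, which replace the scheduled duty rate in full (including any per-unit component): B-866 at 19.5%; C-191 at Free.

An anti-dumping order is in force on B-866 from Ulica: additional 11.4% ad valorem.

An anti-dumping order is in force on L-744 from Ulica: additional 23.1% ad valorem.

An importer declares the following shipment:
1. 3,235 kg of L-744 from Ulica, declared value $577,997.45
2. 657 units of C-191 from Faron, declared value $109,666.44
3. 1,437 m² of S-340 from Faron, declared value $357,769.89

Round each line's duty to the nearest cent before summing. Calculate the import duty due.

$380,868.80

Line 1 (L-744, Ulica, 3,235 kg, $577,997.45):
Base rate for L-744 is 29.5%.
Additional duty on L-744 from Ulica: +23.1%. Applied ad valorem rate: 29.5% + 23.1% = 52.6%.
Duty = $577,997.45 × 52.6% = $304,026.66.
Line 2 (C-191, Faron, 657 units, $109,666.44):
Base rate for C-191 is 8%.
Origin Faron qualifies under the Merador–Faron agreement and C-191 is covered: preferential rate Free applies instead.
Duty = $109,666.44 × 0% = $0.00.
Line 3 (S-340, Faron, 1,437 m², $357,769.89):
Base rate for S-340 is 20% + $3.68/m².
Origin Faron is the FTA partner but S-340 is not on the preference list; base rate stands.
Duty = $357,769.89 × 20% + 1,437 × $3.68 = $76,842.14.
Total = $304,026.66 + $0.00 + $76,842.14 = $380,868.80.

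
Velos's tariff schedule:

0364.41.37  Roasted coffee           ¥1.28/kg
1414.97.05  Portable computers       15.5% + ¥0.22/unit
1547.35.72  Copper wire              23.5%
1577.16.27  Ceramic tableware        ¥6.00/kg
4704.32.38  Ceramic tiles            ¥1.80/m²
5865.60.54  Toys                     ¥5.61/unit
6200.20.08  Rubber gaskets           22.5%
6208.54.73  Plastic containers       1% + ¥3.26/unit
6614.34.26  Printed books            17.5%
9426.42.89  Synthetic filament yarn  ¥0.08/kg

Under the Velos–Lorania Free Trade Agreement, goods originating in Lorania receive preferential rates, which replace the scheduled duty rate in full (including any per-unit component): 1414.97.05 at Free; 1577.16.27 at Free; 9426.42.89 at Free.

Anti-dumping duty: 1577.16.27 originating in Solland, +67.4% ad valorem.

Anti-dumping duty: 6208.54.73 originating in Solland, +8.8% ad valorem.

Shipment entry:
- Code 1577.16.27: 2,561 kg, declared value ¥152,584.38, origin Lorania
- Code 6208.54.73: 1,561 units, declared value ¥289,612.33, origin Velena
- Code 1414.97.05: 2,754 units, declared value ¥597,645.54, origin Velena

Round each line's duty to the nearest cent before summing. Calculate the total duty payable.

¥101,225.92

Line 1 (1577.16.27, Lorania, 2,561 kg, ¥152,584.38):
Base rate for 1577.16.27 is ¥6.00/kg.
Origin Lorania qualifies under the Velos–Lorania agreement and 1577.16.27 is covered: preferential rate Free applies instead.
The additional-duty order on 1577.16.27 targets Solland, not Lorania; it does not apply.
Duty = ¥152,584.38 × 0% = ¥0.00.
Line 2 (6208.54.73, Velena, 1,561 units, ¥289,612.33):
Base rate for 6208.54.73 is 1% + ¥3.26/unit.
The additional-duty order on 6208.54.73 targets Solland, not Velena; it does not apply.
Duty = ¥289,612.33 × 1% + 1,561 × ¥3.26 = ¥7,984.98.
Line 3 (1414.97.05, Velena, 2,754 units, ¥597,645.54):
Base rate for 1414.97.05 is 15.5% + ¥0.22/unit.
1414.97.05 has an FTA preferential rate, but origin Velena is not Lorania; base rate stands.
Duty = ¥597,645.54 × 15.5% + 2,754 × ¥0.22 = ¥93,240.94.
Total = ¥0.00 + ¥7,984.98 + ¥93,240.94 = ¥101,225.92.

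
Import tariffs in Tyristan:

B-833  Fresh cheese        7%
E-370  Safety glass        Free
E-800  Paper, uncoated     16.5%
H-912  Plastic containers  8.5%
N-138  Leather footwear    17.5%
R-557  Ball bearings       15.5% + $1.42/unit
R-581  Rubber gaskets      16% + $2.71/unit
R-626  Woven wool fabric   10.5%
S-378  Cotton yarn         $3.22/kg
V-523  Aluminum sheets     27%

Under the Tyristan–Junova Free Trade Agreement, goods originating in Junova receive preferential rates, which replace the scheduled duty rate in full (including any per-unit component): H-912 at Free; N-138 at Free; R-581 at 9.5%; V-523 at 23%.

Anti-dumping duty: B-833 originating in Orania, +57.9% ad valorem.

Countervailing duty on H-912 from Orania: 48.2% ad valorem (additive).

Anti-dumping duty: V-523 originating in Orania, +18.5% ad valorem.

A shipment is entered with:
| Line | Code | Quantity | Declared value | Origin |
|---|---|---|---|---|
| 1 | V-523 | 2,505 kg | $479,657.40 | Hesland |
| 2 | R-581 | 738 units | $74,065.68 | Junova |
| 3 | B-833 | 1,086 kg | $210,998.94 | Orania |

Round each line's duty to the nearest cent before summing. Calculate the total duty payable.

$273,482.05

Line 1 (V-523, Hesland, 2,505 kg, $479,657.40):
Base rate for V-523 is 27%.
V-523 has an FTA preferential rate, but origin Hesland is not Junova; base rate stands.
The additional-duty order on V-523 targets Orania, not Hesland; it does not apply.
Duty = $479,657.40 × 27% = $129,507.50.
Line 2 (R-581, Junova, 738 units, $74,065.68):
Base rate for R-581 is 16% + $2.71/unit.
Origin Junova qualifies under the Tyristan–Junova agreement and R-581 is covered: preferential rate 9.5% applies instead.
Duty = $74,065.68 × 9.5% = $7,036.24.
Line 3 (B-833, Orania, 1,086 kg, $210,998.94):
Base rate for B-833 is 7%.
Additional duty on B-833 from Orania: +57.9%. Applied ad valorem rate: 7% + 57.9% = 64.9%.
Duty = $210,998.94 × 64.9% = $136,938.31.
Total = $129,507.50 + $7,036.24 + $136,938.31 = $273,482.05.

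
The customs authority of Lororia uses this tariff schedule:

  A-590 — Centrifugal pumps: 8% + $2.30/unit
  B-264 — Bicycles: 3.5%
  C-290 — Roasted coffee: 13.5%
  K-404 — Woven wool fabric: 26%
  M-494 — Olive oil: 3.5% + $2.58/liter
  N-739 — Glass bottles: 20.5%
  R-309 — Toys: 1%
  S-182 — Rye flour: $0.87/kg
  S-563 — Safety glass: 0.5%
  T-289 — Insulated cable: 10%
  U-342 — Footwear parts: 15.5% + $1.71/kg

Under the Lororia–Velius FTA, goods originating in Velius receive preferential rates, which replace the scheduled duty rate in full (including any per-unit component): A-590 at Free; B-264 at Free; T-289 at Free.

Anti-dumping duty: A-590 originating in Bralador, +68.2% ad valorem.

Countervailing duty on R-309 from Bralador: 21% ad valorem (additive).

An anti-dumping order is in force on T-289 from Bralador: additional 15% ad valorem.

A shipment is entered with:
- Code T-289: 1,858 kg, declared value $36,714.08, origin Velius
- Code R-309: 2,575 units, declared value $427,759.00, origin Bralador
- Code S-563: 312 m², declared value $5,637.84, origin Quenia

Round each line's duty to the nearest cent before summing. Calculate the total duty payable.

Line 1 (T-289, Velius, 1,858 kg, $36,714.08):
Base rate for T-289 is 10%.
Origin Velius qualifies under the Lororia–Velius agreement and T-289 is covered: preferential rate Free applies instead.
The additional-duty order on T-289 targets Bralador, not Velius; it does not apply.
Duty = $36,714.08 × 0% = $0.00.
Line 2 (R-309, Bralador, 2,575 units, $427,759.00):
Base rate for R-309 is 1%.
Additional duty on R-309 from Bralador: +21%. Applied ad valorem rate: 1% + 21% = 22%.
Duty = $427,759.00 × 22% = $94,106.98.
Line 3 (S-563, Quenia, 312 m², $5,637.84):
Base rate for S-563 is 0.5%.
Duty = $5,637.84 × 0.5% = $28.19.
Total = $0.00 + $94,106.98 + $28.19 = $94,135.17.

$94,135.17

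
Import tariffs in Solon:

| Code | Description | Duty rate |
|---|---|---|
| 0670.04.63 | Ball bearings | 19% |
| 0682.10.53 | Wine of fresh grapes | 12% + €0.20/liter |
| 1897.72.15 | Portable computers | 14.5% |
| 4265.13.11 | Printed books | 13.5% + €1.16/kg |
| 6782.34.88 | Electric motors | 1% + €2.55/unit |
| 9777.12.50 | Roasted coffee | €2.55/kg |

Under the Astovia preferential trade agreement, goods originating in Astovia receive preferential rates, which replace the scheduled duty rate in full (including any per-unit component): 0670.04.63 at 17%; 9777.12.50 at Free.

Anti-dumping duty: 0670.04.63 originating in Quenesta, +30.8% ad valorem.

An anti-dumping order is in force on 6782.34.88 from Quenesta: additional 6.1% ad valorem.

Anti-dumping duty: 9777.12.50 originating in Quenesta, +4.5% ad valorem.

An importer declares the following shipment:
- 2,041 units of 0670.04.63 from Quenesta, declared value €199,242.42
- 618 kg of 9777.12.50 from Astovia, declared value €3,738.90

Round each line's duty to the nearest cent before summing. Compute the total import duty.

€99,222.73

Line 1 (0670.04.63, Quenesta, 2,041 units, €199,242.42):
Base rate for 0670.04.63 is 19%.
0670.04.63 has an FTA preferential rate, but origin Quenesta is not Astovia; base rate stands.
Additional duty on 0670.04.63 from Quenesta: +30.8%. Applied ad valorem rate: 19% + 30.8% = 49.8%.
Duty = €199,242.42 × 49.8% = €99,222.73.
Line 2 (9777.12.50, Astovia, 618 kg, €3,738.90):
Base rate for 9777.12.50 is €2.55/kg.
Origin Astovia qualifies under the Solon–Astovia agreement and 9777.12.50 is covered: preferential rate Free applies instead.
The additional-duty order on 9777.12.50 targets Quenesta, not Astovia; it does not apply.
Duty = €3,738.90 × 0% = €0.00.
Total = €99,222.73 + €0.00 = €99,222.73.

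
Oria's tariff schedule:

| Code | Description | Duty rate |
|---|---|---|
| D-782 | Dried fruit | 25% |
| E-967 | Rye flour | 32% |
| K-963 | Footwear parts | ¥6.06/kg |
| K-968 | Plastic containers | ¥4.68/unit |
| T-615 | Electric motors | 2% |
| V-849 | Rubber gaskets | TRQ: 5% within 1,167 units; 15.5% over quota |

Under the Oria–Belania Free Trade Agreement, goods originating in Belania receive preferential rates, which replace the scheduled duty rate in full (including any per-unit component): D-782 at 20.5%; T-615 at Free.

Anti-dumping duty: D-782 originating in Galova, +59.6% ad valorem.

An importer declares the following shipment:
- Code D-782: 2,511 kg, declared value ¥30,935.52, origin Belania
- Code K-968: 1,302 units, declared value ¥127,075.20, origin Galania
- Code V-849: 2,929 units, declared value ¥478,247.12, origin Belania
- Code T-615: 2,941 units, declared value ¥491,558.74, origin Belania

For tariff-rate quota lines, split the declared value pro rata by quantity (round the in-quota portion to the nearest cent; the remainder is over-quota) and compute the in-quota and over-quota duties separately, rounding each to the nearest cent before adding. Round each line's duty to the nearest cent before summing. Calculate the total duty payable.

Line 1 (D-782, Belania, 2,511 kg, ¥30,935.52):
Base rate for D-782 is 25%.
Origin Belania qualifies under the Oria–Belania agreement and D-782 is covered: preferential rate 20.5% applies instead.
The additional-duty order on D-782 targets Galova, not Belania; it does not apply.
Duty = ¥30,935.52 × 20.5% = ¥6,341.78.
Line 2 (K-968, Galania, 1,302 units, ¥127,075.20):
Base rate for K-968 is ¥4.68/unit.
Duty = 1,302 × ¥4.68 = ¥6,093.36.
Line 3 (V-849, Belania, 2,929 units, ¥478,247.12):
Code V-849 is under a tariff-rate quota (threshold 1,167 units). In-quota: 1,167 units at 5%; over-quota: 1,762 units at 15.5%.
Pro-rata value split: in-quota = ¥478,247.12 × 1,167/2,929 = ¥190,547.76; over-quota = ¥478,247.12 − ¥190,547.76 = ¥287,699.36.
In-quota duty = ¥190,547.76 × 5% = ¥9,527.39. Over-quota duty = ¥287,699.36 × 15.5% = ¥44,593.40.
Line duty = ¥9,527.39 + ¥44,593.40 = ¥54,120.79.
Line 4 (T-615, Belania, 2,941 units, ¥491,558.74):
Base rate for T-615 is 2%.
Origin Belania qualifies under the Oria–Belania agreement and T-615 is covered: preferential rate Free applies instead.
Duty = ¥491,558.74 × 0% = ¥0.00.
Total = ¥6,341.78 + ¥6,093.36 + ¥54,120.79 + ¥0.00 = ¥66,555.93.

¥66,555.93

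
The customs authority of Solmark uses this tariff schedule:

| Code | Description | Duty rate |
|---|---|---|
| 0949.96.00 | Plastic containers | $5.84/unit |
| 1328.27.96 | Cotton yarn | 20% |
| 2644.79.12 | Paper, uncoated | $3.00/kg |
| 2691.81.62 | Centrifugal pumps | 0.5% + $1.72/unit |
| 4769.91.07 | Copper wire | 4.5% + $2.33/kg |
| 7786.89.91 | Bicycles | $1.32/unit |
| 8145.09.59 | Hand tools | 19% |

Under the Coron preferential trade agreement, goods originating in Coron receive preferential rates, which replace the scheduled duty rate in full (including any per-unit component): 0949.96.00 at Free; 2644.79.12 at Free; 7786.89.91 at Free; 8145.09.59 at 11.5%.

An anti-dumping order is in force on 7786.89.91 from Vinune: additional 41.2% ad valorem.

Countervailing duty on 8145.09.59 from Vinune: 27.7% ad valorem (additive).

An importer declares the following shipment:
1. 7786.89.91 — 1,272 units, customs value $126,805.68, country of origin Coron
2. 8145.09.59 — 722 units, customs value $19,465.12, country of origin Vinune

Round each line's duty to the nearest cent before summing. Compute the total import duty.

$9,090.21

Line 1 (7786.89.91, Coron, 1,272 units, $126,805.68):
Base rate for 7786.89.91 is $1.32/unit.
Origin Coron qualifies under the Solmark–Coron agreement and 7786.89.91 is covered: preferential rate Free applies instead.
The additional-duty order on 7786.89.91 targets Vinune, not Coron; it does not apply.
Duty = $126,805.68 × 0% = $0.00.
Line 2 (8145.09.59, Vinune, 722 units, $19,465.12):
Base rate for 8145.09.59 is 19%.
8145.09.59 has an FTA preferential rate, but origin Vinune is not Coron; base rate stands.
Additional duty on 8145.09.59 from Vinune: +27.7%. Applied ad valorem rate: 19% + 27.7% = 46.7%.
Duty = $19,465.12 × 46.7% = $9,090.21.
Total = $0.00 + $9,090.21 = $9,090.21.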